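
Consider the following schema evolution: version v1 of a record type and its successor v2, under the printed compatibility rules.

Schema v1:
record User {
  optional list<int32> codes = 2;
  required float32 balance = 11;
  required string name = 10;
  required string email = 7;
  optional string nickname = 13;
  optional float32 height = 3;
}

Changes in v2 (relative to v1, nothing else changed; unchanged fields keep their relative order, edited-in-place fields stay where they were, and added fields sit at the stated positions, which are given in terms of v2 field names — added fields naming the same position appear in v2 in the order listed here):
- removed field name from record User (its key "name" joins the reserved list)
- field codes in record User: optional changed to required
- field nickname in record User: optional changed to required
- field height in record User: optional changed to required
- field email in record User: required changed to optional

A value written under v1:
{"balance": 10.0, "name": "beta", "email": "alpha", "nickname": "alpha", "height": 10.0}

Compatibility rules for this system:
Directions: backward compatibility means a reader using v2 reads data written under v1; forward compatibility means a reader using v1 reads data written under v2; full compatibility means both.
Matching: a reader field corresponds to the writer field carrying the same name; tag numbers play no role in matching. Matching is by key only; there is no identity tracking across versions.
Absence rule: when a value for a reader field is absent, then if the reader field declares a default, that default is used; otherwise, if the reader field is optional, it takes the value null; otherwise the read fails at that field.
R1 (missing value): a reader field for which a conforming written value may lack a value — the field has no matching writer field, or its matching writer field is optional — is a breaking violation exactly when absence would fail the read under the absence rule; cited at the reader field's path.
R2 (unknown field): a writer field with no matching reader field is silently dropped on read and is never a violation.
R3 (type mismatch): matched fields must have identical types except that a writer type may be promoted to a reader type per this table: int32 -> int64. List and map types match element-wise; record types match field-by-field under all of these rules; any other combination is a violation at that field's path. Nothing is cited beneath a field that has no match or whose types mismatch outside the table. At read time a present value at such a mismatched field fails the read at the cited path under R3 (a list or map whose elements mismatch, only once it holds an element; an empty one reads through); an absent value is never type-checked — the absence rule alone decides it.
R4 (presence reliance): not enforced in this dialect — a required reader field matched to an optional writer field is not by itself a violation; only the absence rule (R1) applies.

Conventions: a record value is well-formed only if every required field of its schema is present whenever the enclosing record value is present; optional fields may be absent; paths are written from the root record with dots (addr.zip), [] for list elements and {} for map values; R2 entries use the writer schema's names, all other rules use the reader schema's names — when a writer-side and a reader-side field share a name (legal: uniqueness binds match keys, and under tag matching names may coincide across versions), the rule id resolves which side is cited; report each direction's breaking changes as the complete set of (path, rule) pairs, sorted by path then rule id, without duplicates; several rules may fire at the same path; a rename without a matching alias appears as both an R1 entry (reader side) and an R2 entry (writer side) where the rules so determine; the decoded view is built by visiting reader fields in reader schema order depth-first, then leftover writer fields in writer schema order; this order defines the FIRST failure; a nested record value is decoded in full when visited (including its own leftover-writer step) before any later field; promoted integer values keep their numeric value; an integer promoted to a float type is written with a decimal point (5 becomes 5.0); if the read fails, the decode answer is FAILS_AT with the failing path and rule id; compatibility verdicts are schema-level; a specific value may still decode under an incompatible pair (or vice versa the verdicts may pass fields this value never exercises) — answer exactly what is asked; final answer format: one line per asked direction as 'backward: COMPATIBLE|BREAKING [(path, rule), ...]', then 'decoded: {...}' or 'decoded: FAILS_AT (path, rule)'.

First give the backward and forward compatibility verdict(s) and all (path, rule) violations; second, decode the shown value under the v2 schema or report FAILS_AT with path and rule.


backward: BREAKING [(codes, R1), (height, R1), (nickname, R1)]; forward: BREAKING [(email, R1), (name, R1)]; decoded: FAILS_AT (codes, R1)

the writer's type comes first in each User pair
backward on User — v2 reading data written by v1:
  codes: paired with writer codes (list<int32> -> list<int32>; writer optional)
  balance: paired with writer balance (float32 -> float32; writer required)
  email: paired with writer email (string -> string; writer required)
  nickname: paired with writer nickname (string -> string; writer optional)
  height: paired with writer height (float32 -> float32; writer optional)
  writer name: unknown to reader
  R1 fires at codes
  R1 fires at height
  R1 fires at nickname
  => backward: BREAKING (3)
forward on User — v1 reading data written by v2:
  codes: paired with writer codes (list<int32> -> list<int32>; writer required)
  balance: paired with writer balance (float32 -> float32; writer required)
  name: no writer match
  email: paired with writer email (string -> string; writer optional)
  nickname: paired with writer nickname (string -> string; writer required)
  height: paired with writer height (float32 -> float32; writer required)
  R1 fires at email
  R1 fires at name
  => forward: BREAKING (2)
decode walk for User under reader schema v2:
  read fails at codes under R1 (no fill)
  => FAILS_AT (codes, R1)


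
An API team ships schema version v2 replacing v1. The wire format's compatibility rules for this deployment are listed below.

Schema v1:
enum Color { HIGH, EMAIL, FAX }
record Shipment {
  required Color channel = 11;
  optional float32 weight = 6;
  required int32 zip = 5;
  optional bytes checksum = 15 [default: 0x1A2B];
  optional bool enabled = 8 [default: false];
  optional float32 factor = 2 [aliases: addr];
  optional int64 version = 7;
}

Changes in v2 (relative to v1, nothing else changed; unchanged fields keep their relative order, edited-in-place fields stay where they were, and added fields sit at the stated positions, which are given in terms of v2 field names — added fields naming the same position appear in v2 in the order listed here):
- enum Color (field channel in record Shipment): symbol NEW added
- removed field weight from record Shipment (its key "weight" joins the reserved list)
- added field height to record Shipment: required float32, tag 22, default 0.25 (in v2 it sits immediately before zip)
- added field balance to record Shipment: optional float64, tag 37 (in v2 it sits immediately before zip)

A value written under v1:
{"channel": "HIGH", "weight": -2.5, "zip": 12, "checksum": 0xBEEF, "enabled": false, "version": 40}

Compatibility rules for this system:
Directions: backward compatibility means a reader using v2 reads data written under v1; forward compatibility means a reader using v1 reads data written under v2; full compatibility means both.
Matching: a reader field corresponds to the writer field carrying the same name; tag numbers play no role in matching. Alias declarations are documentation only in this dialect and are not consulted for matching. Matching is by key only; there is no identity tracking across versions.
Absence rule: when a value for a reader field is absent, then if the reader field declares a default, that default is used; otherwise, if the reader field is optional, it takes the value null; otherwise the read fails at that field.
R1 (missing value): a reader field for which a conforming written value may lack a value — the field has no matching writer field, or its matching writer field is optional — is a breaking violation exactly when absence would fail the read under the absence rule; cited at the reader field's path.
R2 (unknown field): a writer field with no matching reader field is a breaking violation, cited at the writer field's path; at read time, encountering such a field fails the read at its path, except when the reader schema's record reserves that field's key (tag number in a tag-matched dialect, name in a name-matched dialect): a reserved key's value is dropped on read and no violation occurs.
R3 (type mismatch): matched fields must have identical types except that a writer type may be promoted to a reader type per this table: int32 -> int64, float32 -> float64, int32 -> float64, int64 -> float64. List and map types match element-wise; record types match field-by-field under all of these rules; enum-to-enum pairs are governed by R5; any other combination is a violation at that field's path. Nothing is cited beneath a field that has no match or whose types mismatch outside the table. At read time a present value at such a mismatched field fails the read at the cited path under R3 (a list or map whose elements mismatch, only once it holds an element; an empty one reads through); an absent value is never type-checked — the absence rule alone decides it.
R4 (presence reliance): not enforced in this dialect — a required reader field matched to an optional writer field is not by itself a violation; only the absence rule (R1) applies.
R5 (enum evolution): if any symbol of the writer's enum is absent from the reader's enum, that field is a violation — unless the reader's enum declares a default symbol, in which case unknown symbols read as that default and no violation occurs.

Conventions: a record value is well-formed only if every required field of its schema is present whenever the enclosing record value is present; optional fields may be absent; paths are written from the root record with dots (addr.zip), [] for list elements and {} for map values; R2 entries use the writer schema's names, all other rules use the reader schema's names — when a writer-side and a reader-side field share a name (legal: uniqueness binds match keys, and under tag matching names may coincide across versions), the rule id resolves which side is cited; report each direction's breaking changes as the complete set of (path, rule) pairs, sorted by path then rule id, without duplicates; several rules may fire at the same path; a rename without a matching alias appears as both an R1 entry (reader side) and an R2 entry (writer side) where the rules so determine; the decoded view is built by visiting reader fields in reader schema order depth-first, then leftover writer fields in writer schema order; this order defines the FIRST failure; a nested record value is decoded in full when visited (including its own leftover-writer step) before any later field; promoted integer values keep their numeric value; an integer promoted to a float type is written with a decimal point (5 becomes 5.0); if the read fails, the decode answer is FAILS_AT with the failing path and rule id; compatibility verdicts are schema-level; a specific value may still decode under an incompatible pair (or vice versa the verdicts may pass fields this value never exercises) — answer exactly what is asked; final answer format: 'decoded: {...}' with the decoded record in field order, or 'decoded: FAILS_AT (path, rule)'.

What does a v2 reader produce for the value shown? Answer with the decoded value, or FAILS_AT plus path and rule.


decoded: {"channel": "HIGH", "height": 0.25, "balance": null, "zip": 12, "checksum": 0xBEEF, "enabled": false, "factor": null, "version": 40}

arrows below run writer -> reader for Shipment
decode walk for Shipment under reader schema v2:
  channel := "HIGH"
  height := 0.25 (no value, default fills)
  balance := null (not supplied -> null)
  zip := 12
  checksum := 0xBEEF
  enabled := false
  factor := null (not supplied -> null)
  version := 40
  writer weight: reserved -> dropped
  => decoded: {"channel": "HIGH", "height": 0.25, "balance": null, "zip": 12, "checksum": 0xBEEF, "enabled": false, "factor": null, "version": 40}
remaining Shipment differences; none change what is asked:
  enum Color (field channel in record Shipment): symbol NEW added -> schema-level compatibility only; this Shipment value's decode is unchanged


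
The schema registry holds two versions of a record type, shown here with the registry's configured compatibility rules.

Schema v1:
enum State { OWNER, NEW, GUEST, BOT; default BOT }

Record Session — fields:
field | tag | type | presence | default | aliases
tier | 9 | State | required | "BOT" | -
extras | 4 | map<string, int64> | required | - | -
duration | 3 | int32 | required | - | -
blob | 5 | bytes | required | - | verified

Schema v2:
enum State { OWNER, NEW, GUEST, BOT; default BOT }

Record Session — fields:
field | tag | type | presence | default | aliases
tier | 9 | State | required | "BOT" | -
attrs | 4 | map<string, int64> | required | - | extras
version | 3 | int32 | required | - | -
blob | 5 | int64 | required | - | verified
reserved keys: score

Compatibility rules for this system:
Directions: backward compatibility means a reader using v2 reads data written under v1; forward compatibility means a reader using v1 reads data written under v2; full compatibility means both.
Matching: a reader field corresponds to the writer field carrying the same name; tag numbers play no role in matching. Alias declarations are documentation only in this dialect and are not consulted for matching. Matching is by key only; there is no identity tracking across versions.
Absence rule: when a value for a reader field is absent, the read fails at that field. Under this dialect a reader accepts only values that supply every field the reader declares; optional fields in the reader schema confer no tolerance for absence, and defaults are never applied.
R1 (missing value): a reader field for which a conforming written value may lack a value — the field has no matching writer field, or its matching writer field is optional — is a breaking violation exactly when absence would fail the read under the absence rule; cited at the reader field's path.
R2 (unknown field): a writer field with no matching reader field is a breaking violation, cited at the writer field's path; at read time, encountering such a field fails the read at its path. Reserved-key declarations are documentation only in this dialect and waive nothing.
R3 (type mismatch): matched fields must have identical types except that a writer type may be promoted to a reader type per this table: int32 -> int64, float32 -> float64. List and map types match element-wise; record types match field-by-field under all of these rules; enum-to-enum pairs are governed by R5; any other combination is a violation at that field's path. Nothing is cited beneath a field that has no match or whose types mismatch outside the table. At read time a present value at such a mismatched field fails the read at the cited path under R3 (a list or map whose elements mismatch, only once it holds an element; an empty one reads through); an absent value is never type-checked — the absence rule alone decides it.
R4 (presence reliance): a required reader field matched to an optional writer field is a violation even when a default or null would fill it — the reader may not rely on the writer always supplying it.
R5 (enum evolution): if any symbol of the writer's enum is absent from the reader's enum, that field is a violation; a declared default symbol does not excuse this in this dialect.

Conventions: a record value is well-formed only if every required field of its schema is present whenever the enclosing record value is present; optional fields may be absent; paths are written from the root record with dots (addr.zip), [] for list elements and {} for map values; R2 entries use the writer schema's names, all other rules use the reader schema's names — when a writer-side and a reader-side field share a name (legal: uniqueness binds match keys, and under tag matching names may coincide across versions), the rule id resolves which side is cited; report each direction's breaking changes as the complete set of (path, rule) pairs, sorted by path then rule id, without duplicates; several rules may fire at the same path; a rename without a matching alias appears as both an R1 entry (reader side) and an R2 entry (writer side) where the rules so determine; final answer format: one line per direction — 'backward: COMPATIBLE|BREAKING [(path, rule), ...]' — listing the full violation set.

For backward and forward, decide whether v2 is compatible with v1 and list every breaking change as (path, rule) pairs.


arrows below run writer -> reader for Session
backward analysis of Session with v2 as reader and v1 as writer:
  writer required, State -> State: reader tier maps from writer tier
  attrs: no writer-side match
  version: no writer-side match
  writer required, bytes -> int64: reader blob maps from writer blob
  writer extras: unknown to reader
  writer duration: unknown to reader
  R1 fires at attrs
  R3 fires at blob
  R2 fires at duration
  R2 fires at extras
  R1 fires at version
  => backward verdict for Session: BREAKING, 5 violation(s)
forward analysis of Session with v1 as reader and v2 as writer:
  writer required, State -> State: reader tier maps from writer tier
  extras: no writer-side match
  duration: no writer-side match
  writer required, int64 -> bytes: reader blob maps from writer blob
  writer attrs: unknown to reader
  writer version: unknown to reader
  R2 fires at attrs
  R3 fires at blob
  R1 fires at duration
  R1 fires at extras
  R2 fires at version
  => forward verdict for Session: BREAKING, 5 violation(s)

backward: BREAKING [(attrs, R1), (blob, R3), (duration, R2), (extras, R2), (version, R1)]; forward: BREAKING [(attrs, R2), (blob, R3), (duration, R1), (extras, R1), (version, R2)]


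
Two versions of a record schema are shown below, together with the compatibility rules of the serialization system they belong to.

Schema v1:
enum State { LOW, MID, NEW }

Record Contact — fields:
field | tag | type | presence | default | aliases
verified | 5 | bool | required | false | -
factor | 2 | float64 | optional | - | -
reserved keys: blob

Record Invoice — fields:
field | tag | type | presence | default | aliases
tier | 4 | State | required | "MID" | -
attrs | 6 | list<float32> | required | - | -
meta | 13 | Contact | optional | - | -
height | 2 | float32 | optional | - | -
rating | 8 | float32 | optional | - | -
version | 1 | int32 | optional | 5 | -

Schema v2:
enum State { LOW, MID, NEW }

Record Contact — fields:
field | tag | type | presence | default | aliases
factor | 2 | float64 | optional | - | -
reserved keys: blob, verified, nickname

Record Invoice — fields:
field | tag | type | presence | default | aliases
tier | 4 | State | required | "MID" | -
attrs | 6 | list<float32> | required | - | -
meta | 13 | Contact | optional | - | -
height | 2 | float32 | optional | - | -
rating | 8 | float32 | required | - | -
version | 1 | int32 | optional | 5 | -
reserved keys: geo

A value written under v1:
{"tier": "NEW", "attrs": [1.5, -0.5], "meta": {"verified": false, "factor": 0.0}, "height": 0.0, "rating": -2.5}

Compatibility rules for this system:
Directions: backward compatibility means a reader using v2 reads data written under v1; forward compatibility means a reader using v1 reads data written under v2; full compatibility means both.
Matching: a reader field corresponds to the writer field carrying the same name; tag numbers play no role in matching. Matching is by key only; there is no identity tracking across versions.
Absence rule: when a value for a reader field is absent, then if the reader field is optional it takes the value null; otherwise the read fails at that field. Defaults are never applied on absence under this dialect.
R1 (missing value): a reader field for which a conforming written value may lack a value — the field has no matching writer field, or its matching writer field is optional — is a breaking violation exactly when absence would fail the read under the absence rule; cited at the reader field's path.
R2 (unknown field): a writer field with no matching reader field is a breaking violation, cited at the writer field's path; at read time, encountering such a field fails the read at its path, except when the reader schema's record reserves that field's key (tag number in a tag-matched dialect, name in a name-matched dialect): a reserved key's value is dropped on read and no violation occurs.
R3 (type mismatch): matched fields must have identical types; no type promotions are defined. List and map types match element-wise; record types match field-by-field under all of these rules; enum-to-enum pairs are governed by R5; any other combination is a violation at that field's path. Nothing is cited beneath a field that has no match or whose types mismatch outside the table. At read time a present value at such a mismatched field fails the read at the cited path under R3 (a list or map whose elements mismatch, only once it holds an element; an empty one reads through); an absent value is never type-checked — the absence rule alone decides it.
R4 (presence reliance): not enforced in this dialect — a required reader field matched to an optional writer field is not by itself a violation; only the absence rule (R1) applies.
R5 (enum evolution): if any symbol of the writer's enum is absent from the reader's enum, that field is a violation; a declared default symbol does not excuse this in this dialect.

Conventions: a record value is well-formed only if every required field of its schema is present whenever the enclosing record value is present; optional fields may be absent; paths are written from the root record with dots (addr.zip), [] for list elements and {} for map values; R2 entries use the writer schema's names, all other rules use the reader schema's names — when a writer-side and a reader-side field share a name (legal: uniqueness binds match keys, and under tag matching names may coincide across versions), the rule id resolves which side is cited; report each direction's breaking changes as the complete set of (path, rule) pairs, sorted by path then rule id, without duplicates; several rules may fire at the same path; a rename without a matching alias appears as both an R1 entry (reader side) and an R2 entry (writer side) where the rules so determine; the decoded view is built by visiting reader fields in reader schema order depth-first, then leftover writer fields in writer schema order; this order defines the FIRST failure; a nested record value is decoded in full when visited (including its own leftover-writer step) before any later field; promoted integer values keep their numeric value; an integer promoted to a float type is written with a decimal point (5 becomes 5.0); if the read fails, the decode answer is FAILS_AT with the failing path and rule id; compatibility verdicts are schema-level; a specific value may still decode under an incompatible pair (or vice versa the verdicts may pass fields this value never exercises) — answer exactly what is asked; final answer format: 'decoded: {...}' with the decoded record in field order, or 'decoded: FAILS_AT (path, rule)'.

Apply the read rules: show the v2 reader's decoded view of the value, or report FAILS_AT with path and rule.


arrows below run writer -> reader for Invoice
decode walk for Invoice under reader schema v2:
  tier := "NEW"
  attrs := [1.5, -0.5]
  meta.factor := 0.0
  writer meta.verified: reserved -> dropped
  height := 0.0
  rating := -2.5
  version := null (missing; optional => null)
  => decoded: {"tier": "NEW", "attrs": [1.5, -0.5], "meta": {"factor": 0.0}, "height": 0.0, "rating": -2.5, "version": null}
checking off the Invoice differences that do not matter here:
  field rating in record Invoice: optional changed to required -> affects the rule determinations only; this particular Invoice value decodes identically

decoded: {"tier": "NEW", "attrs": [1.5, -0.5], "meta": {"factor": 0.0}, "height": 0.0, "rating": -2.5, "version": null}


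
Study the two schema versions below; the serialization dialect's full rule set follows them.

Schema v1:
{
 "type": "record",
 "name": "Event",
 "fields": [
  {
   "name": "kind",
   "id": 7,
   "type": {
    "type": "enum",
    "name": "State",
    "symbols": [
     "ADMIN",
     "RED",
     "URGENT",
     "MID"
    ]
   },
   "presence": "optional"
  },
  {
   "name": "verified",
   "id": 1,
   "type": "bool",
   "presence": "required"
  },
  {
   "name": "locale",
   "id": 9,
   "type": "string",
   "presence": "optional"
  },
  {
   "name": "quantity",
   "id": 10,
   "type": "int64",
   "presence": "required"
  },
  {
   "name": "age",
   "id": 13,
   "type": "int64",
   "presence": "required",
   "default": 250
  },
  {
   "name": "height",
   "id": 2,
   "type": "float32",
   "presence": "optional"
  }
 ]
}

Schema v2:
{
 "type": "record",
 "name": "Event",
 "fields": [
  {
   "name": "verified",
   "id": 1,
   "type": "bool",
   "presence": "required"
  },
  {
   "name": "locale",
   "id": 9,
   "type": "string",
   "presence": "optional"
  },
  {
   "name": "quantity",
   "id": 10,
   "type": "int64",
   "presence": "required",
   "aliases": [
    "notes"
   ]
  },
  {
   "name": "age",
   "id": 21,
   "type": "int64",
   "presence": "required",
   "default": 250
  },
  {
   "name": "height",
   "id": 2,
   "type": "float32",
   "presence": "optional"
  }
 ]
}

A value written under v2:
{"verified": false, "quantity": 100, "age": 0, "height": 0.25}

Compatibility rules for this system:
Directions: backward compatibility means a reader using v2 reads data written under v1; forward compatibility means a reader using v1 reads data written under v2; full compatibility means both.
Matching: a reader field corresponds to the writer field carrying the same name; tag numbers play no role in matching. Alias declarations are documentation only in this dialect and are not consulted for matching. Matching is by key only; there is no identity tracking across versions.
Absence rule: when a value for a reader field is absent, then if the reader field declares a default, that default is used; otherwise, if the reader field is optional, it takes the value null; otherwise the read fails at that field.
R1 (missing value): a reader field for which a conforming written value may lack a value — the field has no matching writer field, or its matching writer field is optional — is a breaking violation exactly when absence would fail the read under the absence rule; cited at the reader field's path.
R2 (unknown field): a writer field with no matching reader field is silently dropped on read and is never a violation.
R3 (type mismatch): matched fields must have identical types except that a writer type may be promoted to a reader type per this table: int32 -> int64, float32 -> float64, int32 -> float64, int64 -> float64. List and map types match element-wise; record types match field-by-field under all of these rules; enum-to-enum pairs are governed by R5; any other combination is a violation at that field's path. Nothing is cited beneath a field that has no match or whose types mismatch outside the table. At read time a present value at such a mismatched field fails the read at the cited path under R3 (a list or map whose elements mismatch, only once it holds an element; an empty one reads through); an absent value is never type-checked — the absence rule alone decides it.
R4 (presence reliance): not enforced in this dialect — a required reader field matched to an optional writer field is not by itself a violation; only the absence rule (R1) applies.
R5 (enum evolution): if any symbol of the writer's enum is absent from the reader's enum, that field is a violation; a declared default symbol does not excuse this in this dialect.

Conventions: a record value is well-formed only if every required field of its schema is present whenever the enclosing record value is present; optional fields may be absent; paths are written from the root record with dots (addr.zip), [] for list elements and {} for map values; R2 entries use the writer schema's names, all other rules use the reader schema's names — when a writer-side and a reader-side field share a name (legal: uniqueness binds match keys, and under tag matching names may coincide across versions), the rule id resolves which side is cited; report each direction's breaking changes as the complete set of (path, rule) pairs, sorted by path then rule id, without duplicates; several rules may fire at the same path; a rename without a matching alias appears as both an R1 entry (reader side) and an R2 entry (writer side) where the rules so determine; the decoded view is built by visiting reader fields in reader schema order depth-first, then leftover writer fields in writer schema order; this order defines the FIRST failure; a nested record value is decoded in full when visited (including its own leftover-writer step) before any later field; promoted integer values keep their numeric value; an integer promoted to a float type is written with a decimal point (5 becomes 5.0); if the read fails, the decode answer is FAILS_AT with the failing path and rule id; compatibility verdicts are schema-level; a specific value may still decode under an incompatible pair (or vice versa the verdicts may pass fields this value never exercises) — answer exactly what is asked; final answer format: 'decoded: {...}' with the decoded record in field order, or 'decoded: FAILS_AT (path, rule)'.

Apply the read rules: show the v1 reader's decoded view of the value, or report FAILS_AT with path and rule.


decoded: {"kind": null, "verified": false, "locale": null, "quantity": 100, "age": 0, "height": 0.25}

arrows below run writer -> reader for Event
migrating the Event value to v1:
  kind := null (absent, optional -> null)
  verified := false
  locale := null (absent, optional -> null)
  quantity := 100
  age := 0
  height := 0.25
  => decoded: {"kind": null, "verified": false, "locale": null, "quantity": 100, "age": 0, "height": 0.25}
ruling out the remaining Event differences:
  field age in record Event: tag 13 changed to 21 -> triggers nothing under the printed rules; the Event answer is the same either way
  removed field kind from record Event -> triggers nothing under the printed rules; the Event answer is the same either way


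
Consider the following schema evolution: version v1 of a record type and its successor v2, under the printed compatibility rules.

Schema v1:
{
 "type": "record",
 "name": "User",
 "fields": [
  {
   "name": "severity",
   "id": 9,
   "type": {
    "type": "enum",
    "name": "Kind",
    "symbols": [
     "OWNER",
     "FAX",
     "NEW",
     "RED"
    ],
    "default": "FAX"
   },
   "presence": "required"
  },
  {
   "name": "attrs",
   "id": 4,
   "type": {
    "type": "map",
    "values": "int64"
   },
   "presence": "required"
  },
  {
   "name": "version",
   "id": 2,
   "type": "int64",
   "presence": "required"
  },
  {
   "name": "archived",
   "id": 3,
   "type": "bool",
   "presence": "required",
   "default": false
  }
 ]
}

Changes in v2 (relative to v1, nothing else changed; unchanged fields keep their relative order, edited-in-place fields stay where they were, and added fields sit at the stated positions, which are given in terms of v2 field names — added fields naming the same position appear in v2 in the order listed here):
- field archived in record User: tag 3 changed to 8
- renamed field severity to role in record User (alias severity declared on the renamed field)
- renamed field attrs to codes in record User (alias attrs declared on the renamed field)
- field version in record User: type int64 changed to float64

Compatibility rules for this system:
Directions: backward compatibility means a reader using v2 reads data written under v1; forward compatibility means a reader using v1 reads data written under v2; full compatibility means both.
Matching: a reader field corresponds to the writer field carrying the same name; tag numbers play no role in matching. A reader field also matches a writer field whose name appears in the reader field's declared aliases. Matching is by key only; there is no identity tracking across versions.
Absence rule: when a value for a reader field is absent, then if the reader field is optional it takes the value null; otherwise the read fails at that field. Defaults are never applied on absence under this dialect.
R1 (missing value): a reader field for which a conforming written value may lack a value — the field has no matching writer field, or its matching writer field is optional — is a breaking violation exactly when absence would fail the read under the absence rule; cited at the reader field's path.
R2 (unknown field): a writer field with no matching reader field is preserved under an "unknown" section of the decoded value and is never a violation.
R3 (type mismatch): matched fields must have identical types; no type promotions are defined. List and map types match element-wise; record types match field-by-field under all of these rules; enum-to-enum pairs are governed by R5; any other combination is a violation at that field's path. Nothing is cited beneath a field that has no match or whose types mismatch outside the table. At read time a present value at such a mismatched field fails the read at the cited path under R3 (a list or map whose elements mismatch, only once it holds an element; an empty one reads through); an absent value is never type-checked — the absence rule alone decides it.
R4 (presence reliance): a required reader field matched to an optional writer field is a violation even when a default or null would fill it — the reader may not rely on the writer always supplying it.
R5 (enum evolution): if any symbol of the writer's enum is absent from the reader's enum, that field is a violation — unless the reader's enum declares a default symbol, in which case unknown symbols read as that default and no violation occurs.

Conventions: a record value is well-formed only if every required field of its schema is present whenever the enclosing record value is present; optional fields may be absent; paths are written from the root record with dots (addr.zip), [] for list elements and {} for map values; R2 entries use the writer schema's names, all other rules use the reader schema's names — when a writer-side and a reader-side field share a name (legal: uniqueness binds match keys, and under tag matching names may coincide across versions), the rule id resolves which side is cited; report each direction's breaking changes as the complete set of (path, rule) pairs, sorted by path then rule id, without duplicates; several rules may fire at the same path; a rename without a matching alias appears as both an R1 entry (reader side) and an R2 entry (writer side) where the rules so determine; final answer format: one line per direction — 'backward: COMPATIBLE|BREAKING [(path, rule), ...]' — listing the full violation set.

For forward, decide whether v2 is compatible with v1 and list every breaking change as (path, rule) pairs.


arrows below run writer -> reader for User
forward analysis of User with v1 as reader and v2 as writer:
  severity: no writer match
  attrs: no writer match
  version: paired with writer version (float64 -> int64; writer required)
  archived: paired with writer archived (bool -> bool; writer required)
  writer field role has no reader counterpart
  writer field codes has no reader counterpart
  breaking: (attrs, R1)
  breaking: (severity, R1)
  breaking: (version, R3)
  => 3 violation(s): forward is BREAKING for User
the rest of the User diff is inert for this question:
  field archived in record User: tag 3 changed to 8 -> triggers nothing under User's printed rules — same verdict

forward: BREAKING [(attrs, R1), (severity, R1), (version, R3)]


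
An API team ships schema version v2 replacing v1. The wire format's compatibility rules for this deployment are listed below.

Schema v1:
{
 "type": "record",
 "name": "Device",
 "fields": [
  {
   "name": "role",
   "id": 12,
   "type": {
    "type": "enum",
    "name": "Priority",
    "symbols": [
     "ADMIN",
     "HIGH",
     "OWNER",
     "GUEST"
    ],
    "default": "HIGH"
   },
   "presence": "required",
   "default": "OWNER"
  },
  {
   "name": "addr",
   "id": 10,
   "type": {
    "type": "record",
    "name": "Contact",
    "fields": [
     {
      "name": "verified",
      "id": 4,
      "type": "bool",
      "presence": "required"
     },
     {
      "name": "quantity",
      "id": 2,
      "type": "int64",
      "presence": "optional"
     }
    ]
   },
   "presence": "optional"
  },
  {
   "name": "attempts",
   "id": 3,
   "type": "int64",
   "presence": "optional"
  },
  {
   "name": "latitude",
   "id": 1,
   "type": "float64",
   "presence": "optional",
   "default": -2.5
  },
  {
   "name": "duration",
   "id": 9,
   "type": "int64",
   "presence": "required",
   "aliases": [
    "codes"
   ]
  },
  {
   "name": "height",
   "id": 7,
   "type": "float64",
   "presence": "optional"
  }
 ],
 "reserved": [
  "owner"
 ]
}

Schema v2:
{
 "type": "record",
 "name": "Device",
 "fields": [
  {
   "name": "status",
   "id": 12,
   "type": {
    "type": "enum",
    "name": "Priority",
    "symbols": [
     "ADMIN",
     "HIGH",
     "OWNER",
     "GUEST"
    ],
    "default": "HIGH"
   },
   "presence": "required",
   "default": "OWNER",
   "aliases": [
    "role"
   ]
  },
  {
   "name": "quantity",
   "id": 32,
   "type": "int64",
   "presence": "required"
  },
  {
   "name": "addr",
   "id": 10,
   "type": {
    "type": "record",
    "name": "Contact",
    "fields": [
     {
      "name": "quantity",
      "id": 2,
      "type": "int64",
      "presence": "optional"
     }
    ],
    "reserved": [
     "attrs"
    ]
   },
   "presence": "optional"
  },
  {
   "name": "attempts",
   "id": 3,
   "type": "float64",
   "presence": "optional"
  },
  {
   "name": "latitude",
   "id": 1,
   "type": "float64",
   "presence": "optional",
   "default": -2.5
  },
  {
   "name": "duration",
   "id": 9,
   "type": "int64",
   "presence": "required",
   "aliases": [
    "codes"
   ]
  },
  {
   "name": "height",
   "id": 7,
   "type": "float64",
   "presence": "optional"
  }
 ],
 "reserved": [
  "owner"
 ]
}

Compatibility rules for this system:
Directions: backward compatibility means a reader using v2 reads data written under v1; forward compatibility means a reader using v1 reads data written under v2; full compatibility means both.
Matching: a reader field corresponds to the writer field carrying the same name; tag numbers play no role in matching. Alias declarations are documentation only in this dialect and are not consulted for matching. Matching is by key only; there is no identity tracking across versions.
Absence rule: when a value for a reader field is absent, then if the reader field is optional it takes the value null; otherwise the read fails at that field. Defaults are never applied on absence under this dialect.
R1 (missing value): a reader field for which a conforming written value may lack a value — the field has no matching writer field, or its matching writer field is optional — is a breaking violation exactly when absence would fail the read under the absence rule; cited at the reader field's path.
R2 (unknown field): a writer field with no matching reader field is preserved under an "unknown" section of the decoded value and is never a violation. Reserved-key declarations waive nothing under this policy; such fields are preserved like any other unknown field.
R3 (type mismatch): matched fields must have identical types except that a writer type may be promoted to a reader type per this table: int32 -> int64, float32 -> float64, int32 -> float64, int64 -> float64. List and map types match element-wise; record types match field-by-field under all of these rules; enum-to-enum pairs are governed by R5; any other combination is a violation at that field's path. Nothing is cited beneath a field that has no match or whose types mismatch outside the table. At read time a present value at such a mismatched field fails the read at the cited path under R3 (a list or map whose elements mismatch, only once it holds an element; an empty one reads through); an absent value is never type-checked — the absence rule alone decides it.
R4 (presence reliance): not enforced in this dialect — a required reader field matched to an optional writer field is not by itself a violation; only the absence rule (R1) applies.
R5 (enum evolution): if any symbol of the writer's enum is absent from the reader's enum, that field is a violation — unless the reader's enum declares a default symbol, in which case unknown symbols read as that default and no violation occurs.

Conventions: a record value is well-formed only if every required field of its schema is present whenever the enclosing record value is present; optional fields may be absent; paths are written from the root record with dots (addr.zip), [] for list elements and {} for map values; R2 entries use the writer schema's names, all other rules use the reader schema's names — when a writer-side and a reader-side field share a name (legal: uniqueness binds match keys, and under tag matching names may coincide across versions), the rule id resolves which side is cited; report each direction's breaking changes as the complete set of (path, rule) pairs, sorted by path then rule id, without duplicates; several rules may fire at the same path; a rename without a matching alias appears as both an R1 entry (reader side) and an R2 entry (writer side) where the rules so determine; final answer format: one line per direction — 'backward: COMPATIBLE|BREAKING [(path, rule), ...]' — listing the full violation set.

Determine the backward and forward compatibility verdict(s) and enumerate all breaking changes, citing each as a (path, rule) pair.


each type pair in Device: writer, then reader
backward pass over Device, reader schema v2, writer schema v1:
  status has no writer counterpart
  quantity has no writer counterpart
  writer optional, Contact -> Contact: reader addr maps from writer addr
  writer optional, int64 -> float64: reader attempts maps from writer attempts
  writer optional, float64 -> float64: reader latitude maps from writer latitude
  writer required, int64 -> int64: reader duration maps from writer duration
  writer optional, float64 -> float64: reader height maps from writer height
  role (writer side), unknown to reader
  writer optional, int64 -> int64: reader addr.quantity maps from writer addr.quantity
  addr.verified (writer side), unknown to reader
  R1 fires at quantity
  R1 fires at status
  => 2 violation(s): backward is BREAKING for Device
forward pass over Device, reader schema v1, writer schema v2:
  role has no writer counterpart
  writer optional, Contact -> Contact: reader addr maps from writer addr
  writer optional, float64 -> int64: reader attempts maps from writer attempts
  writer optional, float64 -> float64: reader latitude maps from writer latitude
  writer required, int64 -> int64: reader duration maps from writer duration
  writer optional, float64 -> float64: reader height maps from writer height
  status (writer side), unknown to reader
  quantity (writer side), unknown to reader
  addr.verified has no writer counterpart
  writer optional, int64 -> int64: reader addr.quantity maps from writer addr.quantity
  R1 fires at addr.verified
  R3 fires at attempts
  R1 fires at role
  => 3 violation(s): forward is BREAKING for Device

backward: BREAKING [(quantity, R1), (status, R1)]; forward: BREAKING [(addr.verified, R1), (attempts, R3), (role, R1)]
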